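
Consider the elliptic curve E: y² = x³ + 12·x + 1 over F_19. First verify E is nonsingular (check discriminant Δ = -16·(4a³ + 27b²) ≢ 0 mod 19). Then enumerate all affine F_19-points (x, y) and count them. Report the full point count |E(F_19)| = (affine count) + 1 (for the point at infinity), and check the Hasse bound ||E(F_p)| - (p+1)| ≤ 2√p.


Affine points = {(0, 1), (0, 18), (3, 8), (3, 11), (6, 2), (6, 17), (8, 1), (8, 18), (10, 0), (11, 1), (11, 18), (12, 7), (12, 12), (13, 6), (13, 13), (14, 5), (14, 14), (17, 8), (17, 11), (18, 8), (18, 11)}; affine count = 21; |E(F_19)| = 22.

Discriminant check: Δ ∝ 4a³ + 27b² = 4·12³ + 27·1² = 4·1728 + 27·1 ≡ 4 (mod 19). Nonzero ⇒ E is nonsingular.
For each x ∈ F_19, compute rhs = x³ + 12·x + 1 mod 19, then count y ∈ F_19 with y² ≡ rhs.
  x = 0: rhs = 1, matching y values: 1, 18 (2 points).
  x = 1: rhs = 14, matching y values: none (0 points).
  x = 2: rhs = 14, matching y values: none (0 points).
  x = 3: rhs = 7, matching y values: 8, 11 (2 points).
  x = 4: rhs = 18, matching y values: none (0 points).
  x = 5: rhs = 15, matching y values: none (0 points).
  x = 6: rhs = 4, matching y values: 2, 17 (2 points).
  x = 7: rhs = 10, matching y values: none (0 points).
  x = 8: rhs = 1, matching y values: 1, 18 (2 points).
  x = 9: rhs = 2, matching y values: none (0 points).
  x = 10: rhs = 0, matching y values: 0 (1 points).
  x = 11: rhs = 1, matching y values: 1, 18 (2 points).
  x = 12: rhs = 11, matching y values: 7, 12 (2 points).
  x = 13: rhs = 17, matching y values: 6, 13 (2 points).
  x = 14: rhs = 6, matching y values: 5, 14 (2 points).
  x = 15: rhs = 3, matching y values: none (0 points).
  x = 16: rhs = 14, matching y values: none (0 points).
  x = 17: rhs = 7, matching y values: 8, 11 (2 points).
  x = 18: rhs = 7, matching y values: 8, 11 (2 points).
Total affine count: 21.
Full point count |E(F_19)| = 21 + 1 = 22.
Hasse bound: |22 − (19+1)| = |2| = 2 ≤ 2√19 ≈ 8.7178 ✓.


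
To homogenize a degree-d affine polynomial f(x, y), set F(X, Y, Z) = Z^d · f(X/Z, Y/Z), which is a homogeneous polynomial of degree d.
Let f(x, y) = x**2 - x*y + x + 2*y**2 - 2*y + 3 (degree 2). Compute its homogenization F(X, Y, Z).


F(X, Y, Z) = X**2 - X*Y + X*Z + 2*Y**2 - 2*Y*Z + 3*Z**2

deg(f) = 2.
Substitute x = X/Z, y = Y/Z into f, then multiply by Z^2.
  monomial 1·x^2·y^0 ↦ 1·X^2·Y^0·Z^0.
  monomial -1·x^1·y^1 ↦ -1·X^1·Y^1·Z^0.
  monomial 1·x^1·y^0 ↦ 1·X^1·Y^0·Z^1.
  monomial 2·x^0·y^2 ↦ 2·X^0·Y^2·Z^0.
  monomial -2·x^0·y^1 ↦ -2·X^0·Y^1·Z^1.
  monomial 3·x^0·y^0 ↦ 3·X^0·Y^0·Z^2.
Collecting: F(X, Y, Z) = X**2 - X*Y + X*Z + 2*Y**2 - 2*Y*Z + 3*Z**2.


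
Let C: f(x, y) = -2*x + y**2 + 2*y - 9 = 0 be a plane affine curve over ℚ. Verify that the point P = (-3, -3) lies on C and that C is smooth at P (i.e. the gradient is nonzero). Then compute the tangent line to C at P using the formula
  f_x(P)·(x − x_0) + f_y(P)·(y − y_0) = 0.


Tangent line at P: -2*x - 4*y - 18 = 0.

Step 1: f(-3, -3) = 0, so P lies on C.
Step 2: partial derivatives
  f_x(x, y) = -2, f_y(x, y) = 2*y + 2.
  f_x(P) = -2, f_y(P) = -4 (gradient nonzero, so P is smooth).
Step 3: tangent line at P: -2·(x − -3) + -4·(y − -3) = 0.
Expanding: -2*x - 4*y - 18 = 0.


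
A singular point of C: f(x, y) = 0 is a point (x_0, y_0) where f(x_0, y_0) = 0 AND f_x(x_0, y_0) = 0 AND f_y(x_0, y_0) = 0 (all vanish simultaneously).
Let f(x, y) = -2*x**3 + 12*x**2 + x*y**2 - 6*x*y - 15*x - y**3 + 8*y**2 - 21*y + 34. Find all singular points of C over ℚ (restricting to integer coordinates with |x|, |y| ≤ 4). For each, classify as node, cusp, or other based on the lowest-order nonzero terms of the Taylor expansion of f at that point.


Singular points: {(2, 3)}; classification: cusp.

Compute partial derivatives:
  f_x = -6*x**2 + 24*x + y**2 - 6*y - 15.
  f_y = 2*x*y - 6*x - 3*y**2 + 16*y - 21.
Scan x_0 ∈ {−4, ..., 4}. For each x_0, f_y(x_0, y) is a polynomial in y; find its integer roots y ∈ {−4, ..., 4}, then test f_x and f at those candidates.
  x = -4: f_y(-4, y) = -3*y**2 + 8*y + 3; vanishes at y ∈ {3}. (-4, 3): f_x = -216 ≠ 0.
  x = -3: f_y(-3, y) = -3*y**2 + 10*y - 3; vanishes at y ∈ {3}. (-3, 3): f_x = -150 ≠ 0.
  x = -2: f_y(-2, y) = -3*y**2 + 12*y - 9; vanishes at y ∈ {1, 3}. (-2, 1): f_x = -92 ≠ 0; (-2, 3): f_x = -96 ≠ 0.
  x = -1: f_y(-1, y) = -3*y**2 + 14*y - 15; vanishes at y ∈ {3}. (-1, 3): f_x = -54 ≠ 0.
  x = 0: f_y(0, y) = -3*y**2 + 16*y - 21; vanishes at y ∈ {3}. (0, 3): f_x = -24 ≠ 0.
  x = 1: f_y(1, y) = -3*y**2 + 18*y - 27; vanishes at y ∈ {3}. (1, 3): f_x = -6 ≠ 0.
  x = 2: f_y(2, y) = -3*y**2 + 20*y - 33; vanishes at y ∈ {3}. (2, 3): f_x = 0, f = 0 — SINGULAR.
  x = 3: f_y(3, y) = -3*y**2 + 22*y - 39; vanishes at y ∈ {3}. (3, 3): f_x = -6 ≠ 0.
  x = 4: f_y(4, y) = -3*y**2 + 24*y - 45; vanishes at y ∈ {3}. (4, 3): f_x = -24 ≠ 0.
Only singular point on the grid: (2, 3).
Classify: substitute x = 2 + u, y = 3 + v and expand: f = -2*u**3 + u*v**2 - v**3 + v**2.
No constant or linear terms (consistent with a singular point). Quadratic part: v**2. Cubic part: -2*u**3 + u*v**2 - v**3.
The quadratic part v**2 is a perfect square, so there is a single (double) tangent line v = 0, i.e. y = 3. Restricting the cubic part to that line (v = 0) leaves -2*u**3 ≠ 0, so f is not divisible by v and the branch is v² ≈ 2*u**3 to lowest order — this is a cusp.
Classification: cusp.


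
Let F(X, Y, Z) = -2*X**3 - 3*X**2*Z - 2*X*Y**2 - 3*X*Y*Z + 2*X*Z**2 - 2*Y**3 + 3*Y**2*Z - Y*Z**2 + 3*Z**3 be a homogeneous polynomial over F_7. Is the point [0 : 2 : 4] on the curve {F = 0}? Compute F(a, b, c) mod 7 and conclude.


F(0,2,4) ≡ 3 (mod 7); P is NOT on the curve.

Evaluate F(0, 2, 4) term-by-term (mod 7).
  -2*X**3 ↦ -2·0·1·1 = 0
  -3*X**2*Z ↦ -3·0·1·4 = 0
  -2*X*Y**2 ↦ -2·0·4·1 = 0
  -3*X*Y*Z ↦ -3·0·2·4 = 0
  2*X*Z**2 ↦ 2·0·1·16 = 0
  -2*Y**3 ↦ -2·1·8·1 = -16
  3*Y**2*Z ↦ 3·1·4·4 = 48
  -Y*Z**2 ↦ -1·1·2·16 = -32
  3*Z**3 ↦ 3·1·1·64 = 192
Sum: F(0, 2, 4) = (0) + (0) + (0) + (0) + (0) + (-16) + (48) + (-32) + (192) = 192.
Reducing mod 7: 192 ≡ 3 (mod 7).
Since F(a, b, c) ≡ 3 ≠ 0 (mod 7), P does NOT lie on the curve.


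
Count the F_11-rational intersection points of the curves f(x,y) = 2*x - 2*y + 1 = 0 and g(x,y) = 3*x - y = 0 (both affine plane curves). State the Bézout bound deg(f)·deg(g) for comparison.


Common zeros: {(3, 9)}; count = 1; Bézout bound = 1.

deg(f) = 1, deg(g) = 1, so Bézout bound = 1.
Scan x ∈ F_11. For each x, list the y ∈ F_11 with f(x, y) ≡ 0 and those with g(x, y) ≡ 0 (mod 11); the common zeros in that column are the intersection.
  x = 0: f ≡ 0 at y ∈ {6}; g ≡ 0 at y ∈ {0}; common: ∅.
  x = 1: f ≡ 0 at y ∈ {7}; g ≡ 0 at y ∈ {3}; common: ∅.
  x = 2: f ≡ 0 at y ∈ {8}; g ≡ 0 at y ∈ {6}; common: ∅.
  x = 3: f ≡ 0 at y ∈ {9}; g ≡ 0 at y ∈ {9}; common: {9}.
  x = 4: f ≡ 0 at y ∈ {10}; g ≡ 0 at y ∈ {1}; common: ∅.
  x = 5: f ≡ 0 at y ∈ {0}; g ≡ 0 at y ∈ {4}; common: ∅.
  x = 6: f ≡ 0 at y ∈ {1}; g ≡ 0 at y ∈ {7}; common: ∅.
  x = 7: f ≡ 0 at y ∈ {2}; g ≡ 0 at y ∈ {10}; common: ∅.
  x = 8: f ≡ 0 at y ∈ {3}; g ≡ 0 at y ∈ {2}; common: ∅.
  x = 9: f ≡ 0 at y ∈ {4}; g ≡ 0 at y ∈ {5}; common: ∅.
  x = 10: f ≡ 0 at y ∈ {5}; g ≡ 0 at y ∈ {8}; common: ∅.
Collecting: common zeros = {(3, 9)}, so the count is 1.
Comparison with the Bézout bound: 1 ≤ 1 = deg(f)·deg(g), as expected for curves with no common component (the bound is attained).


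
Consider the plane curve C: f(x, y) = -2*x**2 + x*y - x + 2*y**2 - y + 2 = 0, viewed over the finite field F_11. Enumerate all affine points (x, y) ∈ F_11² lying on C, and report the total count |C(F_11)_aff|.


Affine F_11-points: {(5, 10)}; count = 1.

For each of the 121 pairs (x, y) ∈ F_11², evaluate f(x, y) mod 11. Record the zeros.
  x = 0: [0↦2, 1↦3, 2↦8, 3↦6, 4↦8, 5↦3, 6↦2, 7↦5, 8↦1, 9↦1, 10↦5]  zeros at y ∈ ∅
  x = 1: [0↦10, 1↦1, 2↦7, 3↦6, 4↦9, 5↦5, 6↦5, 7↦9, 8↦6, 9↦7, 10↦1]  zeros at y ∈ ∅
  x = 2: [0↦3, 1↦6, 2↦2, 3↦2, 4↦6, 5↦3, 6↦4, 7↦9, 8↦7, 9↦9, 10↦4]  zeros at y ∈ ∅
  x = 3: [0↦3, 1↦7, 2↦4, 3↦5, 4↦10, 5↦8, 6↦10, 7↦5, 8↦4, 9↦7, 10↦3]  zeros at y ∈ ∅
  x = 4: [0↦10, 1↦4, 2↦2, 3↦4, 4↦10, 5↦9, 6↦1, 7↦8, 8↦8, 9↦1, 10↦9]  zeros at y ∈ ∅
  x = 5: [0↦2, 1↦8, 2↦7, 3↦10, 4↦6, 5↦6, 6↦10, 7↦7, 8↦8, 9↦2, 10↦0]  zeros at y ∈ {10}
  x = 6: [0↦1, 1↦8, 2↦8, 3↦1, 4↦9, 5↦10, 6↦4, 7↦2, 8↦4, 9↦10, 10↦9]  zeros at y ∈ ∅
  x = 7: [0↦7, 1↦4, 2↦5, 3↦10, 4↦8, 5↦10, 6↦5, 7↦4, 8↦7, 9↦3, 10↦3]  zeros at y ∈ ∅
  x = 8: [0↦9, 1↦7, 2↦9, 3↦4, 4↦3, 5↦6, 6↦2, 7↦2, 8↦6, 9↦3, 10↦4]  zeros at y ∈ ∅
  x = 9: [0↦7, 1↦6, 2↦9, 3↦5, 4↦5, 5↦9, 6↦6, 7↦7, 8↦1, 9↦10, 10↦1]  zeros at y ∈ ∅
  x = 10: [0↦1, 1↦1, 2↦5, 3↦2, 4↦3, 5↦8, 6↦6, 7↦8, 8↦3, 9↦2, 10↦5]  zeros at y ∈ ∅
Collecting zeros: affine points = {(5, 10)}.
Total count |C(F_11)_aff| = 1.


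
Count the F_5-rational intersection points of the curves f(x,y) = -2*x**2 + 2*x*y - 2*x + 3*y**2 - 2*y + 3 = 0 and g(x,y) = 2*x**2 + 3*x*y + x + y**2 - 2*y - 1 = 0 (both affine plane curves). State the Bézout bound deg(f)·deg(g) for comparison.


Common zeros: ∅; count = 0; Bézout bound = 4.

deg(f) = 2, deg(g) = 2, so Bézout bound = 4.
Scan x ∈ F_5. For each x, list the y ∈ F_5 with f(x, y) ≡ 0 and those with g(x, y) ≡ 0 (mod 5); the common zeros in that column are the intersection.
  x = 0: f ≡ 0 at y ∈ ∅; g ≡ 0 at y ∈ ∅; common: ∅.
  x = 1: f ≡ 0 at y ∈ ∅; g ≡ 0 at y ∈ ∅; common: ∅.
  x = 2: f ≡ 0 at y ∈ ∅; g ≡ 0 at y ∈ {3}; common: ∅.
  x = 3: f ≡ 0 at y ∈ ∅; g ≡ 0 at y ∈ {0, 3}; common: ∅.
  x = 4: f ≡ 0 at y ∈ {4}; g ≡ 0 at y ∈ {0}; common: ∅.
Collecting: common zeros = ∅, so the count is 0.
Comparison with the Bézout bound: 0 ≤ 4 = deg(f)·deg(g), as expected for curves with no common component (the affine F_5-count falls short of the bound because intersections may lie at infinity, over extension fields, or carry multiplicity).


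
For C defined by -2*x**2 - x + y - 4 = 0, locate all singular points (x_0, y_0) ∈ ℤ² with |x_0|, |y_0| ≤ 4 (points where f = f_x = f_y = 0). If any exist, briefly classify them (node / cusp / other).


No singular points in the scanned grid; C is smooth there.

Compute partial derivatives:
  f_x = -4*x - 1.
  f_y = 1.
f_y = 1 is a nonzero constant, so f_y never vanishes: no point (x, y) can satisfy f = f_x = f_y = 0. In particular no (x, y) ∈ {−4, ..., 4}² is singular; the curve is smooth.


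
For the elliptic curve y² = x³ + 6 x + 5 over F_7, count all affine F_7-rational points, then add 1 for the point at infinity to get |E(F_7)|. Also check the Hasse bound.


Affine points = {(2, 2), (2, 5), (3, 1), (3, 6), (4, 3), (4, 4)}; affine count = 6; |E(F_7)| = 7.

Discriminant check: Δ ∝ 4a³ + 27b² = 4·6³ + 27·5² = 4·216 + 27·25 ≡ 6 (mod 7). Nonzero ⇒ E is nonsingular.
For each x ∈ F_7, compute rhs = x³ + 6·x + 5 mod 7, then count y ∈ F_7 with y² ≡ rhs.
  x = 0: rhs = 5, matching y values: none (0 points).
  x = 1: rhs = 5, matching y values: none (0 points).
  x = 2: rhs = 4, matching y values: 2, 5 (2 points).
  x = 3: rhs = 1, matching y values: 1, 6 (2 points).
  x = 4: rhs = 2, matching y values: 3, 4 (2 points).
  x = 5: rhs = 6, matching y values: none (0 points).
  x = 6: rhs = 5, matching y values: none (0 points).
Total affine count: 6.
Full point count |E(F_7)| = 6 + 1 = 7.
Hasse bound: |7 − (7+1)| = |-1| = 1 ≤ 2√7 ≈ 5.2915 ✓.


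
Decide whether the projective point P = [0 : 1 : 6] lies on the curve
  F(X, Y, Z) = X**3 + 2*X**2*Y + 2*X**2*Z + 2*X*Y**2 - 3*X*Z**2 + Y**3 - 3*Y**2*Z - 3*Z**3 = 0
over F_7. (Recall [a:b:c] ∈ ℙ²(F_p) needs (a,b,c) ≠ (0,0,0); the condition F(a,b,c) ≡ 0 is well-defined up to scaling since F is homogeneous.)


F(0,1,6) ≡ 0 (mod 7); P is on the curve.

Evaluate F(0, 1, 6) term-by-term (mod 7).
  X**3 ↦ 1·0·1·1 = 0
  2*X**2*Y ↦ 2·0·1·1 = 0
  2*X**2*Z ↦ 2·0·1·6 = 0
  2*X*Y**2 ↦ 2·0·1·1 = 0
  -3*X*Z**2 ↦ -3·0·1·36 = 0
  Y**3 ↦ 1·1·1·1 = 1
  -3*Y**2*Z ↦ -3·1·1·6 = -18
  -3*Z**3 ↦ -3·1·1·216 = -648
Sum: F(0, 1, 6) = (0) + (0) + (0) + (0) + (0) + (1) + (-18) + (-648) = -665.
Reducing mod 7: -665 ≡ 0 (mod 7).
Since F(a, b, c) ≡ 0 (mod 7), P lies on the curve.


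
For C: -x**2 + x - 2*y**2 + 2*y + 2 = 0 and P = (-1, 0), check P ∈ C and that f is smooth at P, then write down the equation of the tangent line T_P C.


Tangent line at P: 3*x + 2*y + 3 = 0.

Step 1: f(-1, 0) = 0, so P lies on C.
Step 2: partial derivatives
  f_x(x, y) = 1 - 2*x, f_y(x, y) = 2 - 4*y.
  f_x(P) = 3, f_y(P) = 2 (gradient nonzero, so P is smooth).
Step 3: tangent line at P: 3·(x − -1) + 2·(y − 0) = 0.
Expanding: 3*x + 2*y + 3 = 0.


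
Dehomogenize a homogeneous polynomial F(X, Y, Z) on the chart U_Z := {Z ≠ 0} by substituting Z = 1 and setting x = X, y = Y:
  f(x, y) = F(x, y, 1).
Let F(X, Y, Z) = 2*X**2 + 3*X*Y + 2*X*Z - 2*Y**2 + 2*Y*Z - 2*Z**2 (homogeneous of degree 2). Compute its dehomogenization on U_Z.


f(x, y) = 2*x**2 + 3*x*y + 2*x - 2*y**2 + 2*y - 2

On U_Z we set Z = 1. Each monomial c·X^i·Y^j·Z^k in F becomes c·x^i·y^j·1^k = c·x^i·y^j.
Substituting Z = 1: F(X, Y, 1) = 2*x**2 + 3*x*y + 2*x - 2*y**2 + 2*y - 2.
Note: deg(f) ≤ deg(F) = 2; strict inequality happens when F is divisible by Z (lost terms).


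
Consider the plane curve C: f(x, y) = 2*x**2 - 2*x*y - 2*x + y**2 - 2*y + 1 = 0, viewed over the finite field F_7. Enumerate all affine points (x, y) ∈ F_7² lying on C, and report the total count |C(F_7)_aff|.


Affine F_7-points: {(0, 1), (2, 1), (2, 5), (4, 5), (5, 2), (5, 3), (6, 3), (6, 4)}; count = 8.

For each of the 49 pairs (x, y) ∈ F_7², evaluate f(x, y) mod 7. Record the zeros.
  x = 0: [0↦1, 1↦0, 2↦1, 3↦4, 4↦2, 5↦2, 6↦4]  zeros at y ∈ {1}
  x = 1: [0↦1, 1↦5, 2↦4, 3↦5, 4↦1, 5↦6, 6↦6]  zeros at y ∈ ∅
  x = 2: [0↦5, 1↦0, 2↦4, 3↦3, 4↦4, 5↦0, 6↦5]  zeros at y ∈ {1, 5}
  x = 3: [0↦6, 1↦6, 2↦1, 3↦5, 4↦4, 5↦5, 6↦1]  zeros at y ∈ ∅
  x = 4: [0↦4, 1↦2, 2↦2, 3↦4, 4↦1, 5↦0, 6↦1]  zeros at y ∈ {5}
  x = 5: [0↦6, 1↦2, 2↦0, 3↦0, 4↦2, 5↦6, 6↦5]  zeros at y ∈ {2, 3}
  x = 6: [0↦5, 1↦6, 2↦2, 3↦0, 4↦0, 5↦2, 6↦6]  zeros at y ∈ {3, 4}
Collecting zeros: affine points = {(0, 1), (2, 1), (2, 5), (4, 5), (5, 2), (5, 3), (6, 3), (6, 4)}.
Total count |C(F_7)_aff| = 8.


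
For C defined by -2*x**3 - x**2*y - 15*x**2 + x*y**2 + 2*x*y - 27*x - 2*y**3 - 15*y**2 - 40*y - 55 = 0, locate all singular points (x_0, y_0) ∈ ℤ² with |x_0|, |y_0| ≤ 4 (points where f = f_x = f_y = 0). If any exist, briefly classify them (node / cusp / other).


Singular points: {(-2, -3)}; classification: cusp.

Compute partial derivatives:
  f_x = -6*x**2 - 2*x*y - 30*x + y**2 + 2*y - 27.
  f_y = -x**2 + 2*x*y + 2*x - 6*y**2 - 30*y - 40.
Scan x_0 ∈ {−4, ..., 4}. For each x_0, f_y(x_0, y) is a polynomial in y; find its integer roots y ∈ {−4, ..., 4}, then test f_x and f at those candidates.
  x = -4: f_y(-4, y) = -6*y**2 - 38*y - 64; no integer root y with |y| ≤ 4.
  x = -3: f_y(-3, y) = -6*y**2 - 36*y - 55; no integer root y with |y| ≤ 4.
  x = -2: f_y(-2, y) = -6*y**2 - 34*y - 48; vanishes at y ∈ {-3}. (-2, -3): f_x = 0, f = 0 — SINGULAR.
  x = -1: f_y(-1, y) = -6*y**2 - 32*y - 43; no integer root y with |y| ≤ 4.
  x = 0: f_y(0, y) = -6*y**2 - 30*y - 40; no integer root y with |y| ≤ 4.
  x = 1: f_y(1, y) = -6*y**2 - 28*y - 39; no integer root y with |y| ≤ 4.
  x = 2: f_y(2, y) = -6*y**2 - 26*y - 40; no integer root y with |y| ≤ 4.
  x = 3: f_y(3, y) = -6*y**2 - 24*y - 43; no integer root y with |y| ≤ 4.
  x = 4: f_y(4, y) = -6*y**2 - 22*y - 48; no integer root y with |y| ≤ 4.
Only singular point on the grid: (-2, -3).
Classify: substitute x = -2 + u, y = -3 + v and expand: f = -2*u**3 - u**2*v + u*v**2 - 2*v**3 + v**2.
No constant or linear terms (consistent with a singular point). Quadratic part: v**2. Cubic part: -2*u**3 - u**2*v + u*v**2 - 2*v**3.
The quadratic part v**2 is a perfect square, so there is a single (double) tangent line v = 0, i.e. y = -3. Restricting the cubic part to that line (v = 0) leaves -2*u**3 ≠ 0, so f is not divisible by v and the branch is v² ≈ 2*u**3 to lowest order — this is a cusp.
Classification: cusp.


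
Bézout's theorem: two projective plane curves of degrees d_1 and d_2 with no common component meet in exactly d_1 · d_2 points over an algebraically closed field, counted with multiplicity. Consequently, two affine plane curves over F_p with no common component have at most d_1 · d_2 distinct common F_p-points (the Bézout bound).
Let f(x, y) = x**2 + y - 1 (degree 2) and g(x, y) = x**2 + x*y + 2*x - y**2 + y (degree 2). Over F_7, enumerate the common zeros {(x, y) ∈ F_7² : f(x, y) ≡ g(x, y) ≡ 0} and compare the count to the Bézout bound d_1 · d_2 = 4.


Common zeros: {(0, 1)}; count = 1; Bézout bound = 4.

deg(f) = 2, deg(g) = 2, so Bézout bound = 4.
Scan x ∈ F_7. For each x, list the y ∈ F_7 with f(x, y) ≡ 0 and those with g(x, y) ≡ 0 (mod 7); the common zeros in that column are the intersection.
  x = 0: f ≡ 0 at y ∈ {1}; g ≡ 0 at y ∈ {0, 1}; common: {1}.
  x = 1: f ≡ 0 at y ∈ {0}; g ≡ 0 at y ∈ {3, 6}; common: ∅.
  x = 2: f ≡ 0 at y ∈ {4}; g ≡ 0 at y ∈ ∅; common: ∅.
  x = 3: f ≡ 0 at y ∈ {6}; g ≡ 0 at y ∈ ∅; common: ∅.
  x = 4: f ≡ 0 at y ∈ {6}; g ≡ 0 at y ∈ {1, 4}; common: ∅.
  x = 5: f ≡ 0 at y ∈ {4}; g ≡ 0 at y ∈ {0, 6}; common: ∅.
  x = 6: f ≡ 0 at y ∈ {0}; g ≡ 0 at y ∈ ∅; common: ∅.
Collecting: common zeros = {(0, 1)}, so the count is 1.
Comparison with the Bézout bound: 1 ≤ 4 = deg(f)·deg(g), as expected for curves with no common component (the affine F_7-count falls short of the bound because intersections may lie at infinity, over extension fields, or carry multiplicity).


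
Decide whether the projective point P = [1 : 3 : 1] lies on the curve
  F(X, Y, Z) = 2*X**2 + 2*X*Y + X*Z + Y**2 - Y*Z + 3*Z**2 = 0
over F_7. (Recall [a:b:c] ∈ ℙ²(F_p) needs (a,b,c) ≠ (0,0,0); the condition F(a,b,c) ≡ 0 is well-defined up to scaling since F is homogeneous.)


F(1,3,1) ≡ 4 (mod 7); P is NOT on the curve.

Evaluate F(1, 3, 1) term-by-term (mod 7).
  2*X**2 ↦ 2·1·1·1 = 2
  2*X*Y ↦ 2·1·3·1 = 6
  X*Z ↦ 1·1·1·1 = 1
  Y**2 ↦ 1·1·9·1 = 9
  -Y*Z ↦ -1·1·3·1 = -3
  3*Z**2 ↦ 3·1·1·1 = 3
Sum: F(1, 3, 1) = (2) + (6) + (1) + (9) + (-3) + (3) = 18.
Reducing mod 7: 18 ≡ 4 (mod 7).
Since F(a, b, c) ≡ 4 ≠ 0 (mod 7), P does NOT lie on the curve.


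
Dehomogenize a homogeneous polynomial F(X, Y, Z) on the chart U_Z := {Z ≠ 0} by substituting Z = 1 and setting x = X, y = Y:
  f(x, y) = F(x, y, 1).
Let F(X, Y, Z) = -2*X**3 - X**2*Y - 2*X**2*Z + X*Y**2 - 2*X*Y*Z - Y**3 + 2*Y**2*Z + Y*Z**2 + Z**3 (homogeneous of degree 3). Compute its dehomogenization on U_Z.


f(x, y) = -2*x**3 - x**2*y - 2*x**2 + x*y**2 - 2*x*y - y**3 + 2*y**2 + y + 1

On U_Z we set Z = 1. Each monomial c·X^i·Y^j·Z^k in F becomes c·x^i·y^j·1^k = c·x^i·y^j.
Substituting Z = 1: F(X, Y, 1) = -2*x**3 - x**2*y - 2*x**2 + x*y**2 - 2*x*y - y**3 + 2*y**2 + y + 1.
Note: deg(f) ≤ deg(F) = 3; strict inequality happens when F is divisible by Z (lost terms).


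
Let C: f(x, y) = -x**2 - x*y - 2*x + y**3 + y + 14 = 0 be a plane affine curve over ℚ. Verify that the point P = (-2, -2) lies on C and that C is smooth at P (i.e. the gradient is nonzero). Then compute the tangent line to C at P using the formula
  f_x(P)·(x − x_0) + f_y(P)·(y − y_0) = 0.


Tangent line at P: 4*x + 15*y + 38 = 0.

Step 1: f(-2, -2) = 0, so P lies on C.
Step 2: partial derivatives
  f_x(x, y) = -2*x - y - 2, f_y(x, y) = -x + 3*y**2 + 1.
  f_x(P) = 4, f_y(P) = 15 (gradient nonzero, so P is smooth).
Step 3: tangent line at P: 4·(x − -2) + 15·(y − -2) = 0.
Expanding: 4*x + 15*y + 38 = 0.


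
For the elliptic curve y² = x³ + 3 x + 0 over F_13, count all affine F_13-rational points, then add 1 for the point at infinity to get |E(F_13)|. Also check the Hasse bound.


Affine points = {(0, 0), (1, 2), (1, 11), (2, 1), (2, 12), (3, 6), (3, 7), (5, 6), (5, 7), (6, 0), (7, 0), (8, 4), (8, 9), (10, 4), (10, 9), (11, 5), (11, 8), (12, 3), (12, 10)}; affine count = 19; |E(F_13)| = 20.

Discriminant check: Δ ∝ 4a³ + 27b² = 4·3³ + 27·0² = 4·27 + 27·0 ≡ 4 (mod 13). Nonzero ⇒ E is nonsingular.
For each x ∈ F_13, compute rhs = x³ + 3·x + 0 mod 13, then count y ∈ F_13 with y² ≡ rhs.
  x = 0: rhs = 0, matching y values: 0 (1 points).
  x = 1: rhs = 4, matching y values: 2, 11 (2 points).
  x = 2: rhs = 1, matching y values: 1, 12 (2 points).
  x = 3: rhs = 10, matching y values: 6, 7 (2 points).
  x = 4: rhs = 11, matching y values: none (0 points).
  x = 5: rhs = 10, matching y values: 6, 7 (2 points).
  x = 6: rhs = 0, matching y values: 0 (1 points).
  x = 7: rhs = 0, matching y values: 0 (1 points).
  x = 8: rhs = 3, matching y values: 4, 9 (2 points).
  x = 9: rhs = 2, matching y values: none (0 points).
  x = 10: rhs = 3, matching y values: 4, 9 (2 points).
  x = 11: rhs = 12, matching y values: 5, 8 (2 points).
  x = 12: rhs = 9, matching y values: 3, 10 (2 points).
Total affine count: 19.
Full point count |E(F_13)| = 19 + 1 = 20.
Hasse bound: |20 − (13+1)| = |6| = 6 ≤ 2√13 ≈ 7.2111 ✓.


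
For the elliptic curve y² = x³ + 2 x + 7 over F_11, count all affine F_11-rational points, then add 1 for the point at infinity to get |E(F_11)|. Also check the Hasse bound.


Affine points = {(6, 2), (6, 9), (7, 1), (7, 10), (10, 2), (10, 9)}; affine count = 6; |E(F_11)| = 7.

Discriminant check: Δ ∝ 4a³ + 27b² = 4·2³ + 27·7² = 4·8 + 27·49 ≡ 2 (mod 11). Nonzero ⇒ E is nonsingular.
For each x ∈ F_11, compute rhs = x³ + 2·x + 7 mod 11, then count y ∈ F_11 with y² ≡ rhs.
  x = 0: rhs = 7, matching y values: none (0 points).
  x = 1: rhs = 10, matching y values: none (0 points).
  x = 2: rhs = 8, matching y values: none (0 points).
  x = 3: rhs = 7, matching y values: none (0 points).
  x = 4: rhs = 2, matching y values: none (0 points).
  x = 5: rhs = 10, matching y values: none (0 points).
  x = 6: rhs = 4, matching y values: 2, 9 (2 points).
  x = 7: rhs = 1, matching y values: 1, 10 (2 points).
  x = 8: rhs = 7, matching y values: none (0 points).
  x = 9: rhs = 6, matching y values: none (0 points).
  x = 10: rhs = 4, matching y values: 2, 9 (2 points).
Total affine count: 6.
Full point count |E(F_11)| = 6 + 1 = 7.
Hasse bound: |7 − (11+1)| = |-5| = 5 ≤ 2√11 ≈ 6.6332 ✓.


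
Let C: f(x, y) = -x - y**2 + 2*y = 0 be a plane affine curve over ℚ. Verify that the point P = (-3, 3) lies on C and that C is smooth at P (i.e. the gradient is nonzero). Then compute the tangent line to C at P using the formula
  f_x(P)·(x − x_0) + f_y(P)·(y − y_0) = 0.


Tangent line at P: -x - 4*y + 9 = 0.

Step 1: f(-3, 3) = 0, so P lies on C.
Step 2: partial derivatives
  f_x(x, y) = -1, f_y(x, y) = 2 - 2*y.
  f_x(P) = -1, f_y(P) = -4 (gradient nonzero, so P is smooth).
Step 3: tangent line at P: -1·(x − -3) + -4·(y − 3) = 0.
Expanding: -x - 4*y + 9 = 0.


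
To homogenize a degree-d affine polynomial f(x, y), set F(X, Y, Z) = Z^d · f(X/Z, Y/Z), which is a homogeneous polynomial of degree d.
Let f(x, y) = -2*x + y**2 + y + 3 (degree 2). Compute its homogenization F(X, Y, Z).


F(X, Y, Z) = -2*X*Z + Y**2 + Y*Z + 3*Z**2

deg(f) = 2.
Substitute x = X/Z, y = Y/Z into f, then multiply by Z^2.
  monomial -2·x^1·y^0 ↦ -2·X^1·Y^0·Z^1.
  monomial 1·x^0·y^2 ↦ 1·X^0·Y^2·Z^0.
  monomial 1·x^0·y^1 ↦ 1·X^0·Y^1·Z^1.
  monomial 3·x^0·y^0 ↦ 3·X^0·Y^0·Z^2.
Collecting: F(X, Y, Z) = -2*X*Z + Y**2 + Y*Z + 3*Z**2.


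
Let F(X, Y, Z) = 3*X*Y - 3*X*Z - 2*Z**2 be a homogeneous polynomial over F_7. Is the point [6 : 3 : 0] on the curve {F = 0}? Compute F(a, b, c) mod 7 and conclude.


F(6,3,0) ≡ 5 (mod 7); P is NOT on the curve.

Evaluate F(6, 3, 0) term-by-term (mod 7).
  3*X*Y ↦ 3·6·3·1 = 54
  -3*X*Z ↦ -3·6·1·0 = 0
  -2*Z**2 ↦ -2·1·1·0 = 0
Sum: F(6, 3, 0) = (54) + (0) + (0) = 54.
Reducing mod 7: 54 ≡ 5 (mod 7).
Since F(a, b, c) ≡ 5 ≠ 0 (mod 7), P does NOT lie on the curve.


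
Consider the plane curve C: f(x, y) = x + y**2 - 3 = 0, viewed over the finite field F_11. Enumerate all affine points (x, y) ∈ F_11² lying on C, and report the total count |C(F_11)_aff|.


Affine F_11-points: {(0, 5), (0, 6), (2, 1), (2, 10), (3, 0), (5, 3), (5, 8), (9, 4), (9, 7), (10, 2), (10, 9)}; count = 11.

For each of the 121 pairs (x, y) ∈ F_11², evaluate f(x, y) mod 11. Record the zeros.
  x = 0: [0↦8, 1↦9, 2↦1, 3↦6, 4↦2, 5↦0, 6↦0, 7↦2, 8↦6, 9↦1, 10↦9]  zeros at y ∈ {5, 6}
  x = 1: [0↦9, 1↦10, 2↦2, 3↦7, 4↦3, 5↦1, 6↦1, 7↦3, 8↦7, 9↦2, 10↦10]  zeros at y ∈ ∅
  x = 2: [0↦10, 1↦0, 2↦3, 3↦8, 4↦4, 5↦2, 6↦2, 7↦4, 8↦8, 9↦3, 10↦0]  zeros at y ∈ {1, 10}
  x = 3: [0↦0, 1↦1, 2↦4, 3↦9, 4↦5, 5↦3, 6↦3, 7↦5, 8↦9, 9↦4, 10↦1]  zeros at y ∈ {0}
  x = 4: [0↦1, 1↦2, 2↦5, 3↦10, 4↦6, 5↦4, 6↦4, 7↦6, 8↦10, 9↦5, 10↦2]  zeros at y ∈ ∅
  x = 5: [0↦2, 1↦3, 2↦6, 3↦0, 4↦7, 5↦5, 6↦5, 7↦7, 8↦0, 9↦6, 10↦3]  zeros at y ∈ {3, 8}
  x = 6: [0↦3, 1↦4, 2↦7, 3↦1, 4↦8, 5↦6, 6↦6, 7↦8, 8↦1, 9↦7, 10↦4]  zeros at y ∈ ∅
  x = 7: [0↦4, 1↦5, 2↦8, 3↦2, 4↦9, 5↦7, 6↦7, 7↦9, 8↦2, 9↦8, 10↦5]  zeros at y ∈ ∅
  x = 8: [0↦5, 1↦6, 2↦9, 3↦3, 4↦10, 5↦8, 6↦8, 7↦10, 8↦3, 9↦9, 10↦6]  zeros at y ∈ ∅
  x = 9: [0↦6, 1↦7, 2↦10, 3↦4, 4↦0, 5↦9, 6↦9, 7↦0, 8↦4, 9↦10, 10↦7]  zeros at y ∈ {4, 7}
  x = 10: [0↦7, 1↦8, 2↦0, 3↦5, 4↦1, 5↦10, 6↦10, 7↦1, 8↦5, 9↦0, 10↦8]  zeros at y ∈ {2, 9}
Collecting zeros: affine points = {(0, 5), (0, 6), (2, 1), (2, 10), (3, 0), (5, 3), (5, 8), (9, 4), (9, 7), (10, 2), (10, 9)}.
Total count |C(F_11)_aff| = 11.


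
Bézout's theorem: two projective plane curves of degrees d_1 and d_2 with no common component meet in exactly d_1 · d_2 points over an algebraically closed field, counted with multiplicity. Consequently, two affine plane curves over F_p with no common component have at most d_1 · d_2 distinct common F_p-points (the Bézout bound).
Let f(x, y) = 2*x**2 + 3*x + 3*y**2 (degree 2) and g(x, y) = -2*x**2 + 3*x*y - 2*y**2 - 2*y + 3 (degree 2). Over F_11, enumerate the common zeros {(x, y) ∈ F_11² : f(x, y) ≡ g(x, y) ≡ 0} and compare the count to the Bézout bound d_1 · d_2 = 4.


Common zeros: ∅; count = 0; Bézout bound = 4.

deg(f) = 2, deg(g) = 2, so Bézout bound = 4.
Scan x ∈ F_11. For each x, list the y ∈ F_11 with f(x, y) ≡ 0 and those with g(x, y) ≡ 0 (mod 11); the common zeros in that column are the intersection.
  x = 0: f ≡ 0 at y ∈ {0}; g ≡ 0 at y ∈ ∅; common: ∅.
  x = 1: f ≡ 0 at y ∈ ∅; g ≡ 0 at y ∈ {1, 5}; common: ∅.
  x = 2: f ≡ 0 at y ∈ ∅; g ≡ 0 at y ∈ {3, 10}; common: ∅.
  x = 3: f ≡ 0 at y ∈ ∅; g ≡ 0 at y ∈ ∅; common: ∅.
  x = 4: f ≡ 0 at y ∈ {0}; g ≡ 0 at y ∈ {8}; common: ∅.
  x = 5: f ≡ 0 at y ∈ {2, 9}; g ≡ 0 at y ∈ ∅; common: ∅.
  x = 6: f ≡ 0 at y ∈ {5, 6}; g ≡ 0 at y ∈ {1, 7}; common: ∅.
  x = 7: f ≡ 0 at y ∈ ∅; g ≡ 0 at y ∈ ∅; common: ∅.
  x = 8: f ≡ 0 at y ∈ ∅; g ≡ 0 at y ∈ {3, 8}; common: ∅.
  x = 9: f ≡ 0 at y ∈ {5, 6}; g ≡ 0 at y ∈ ∅; common: ∅.
  x = 10: f ≡ 0 at y ∈ {2, 9}; g ≡ 0 at y ∈ {7}; common: ∅.
Collecting: common zeros = ∅, so the count is 0.
Comparison with the Bézout bound: 0 ≤ 4 = deg(f)·deg(g), as expected for curves with no common component (the affine F_11-count falls short of the bound because intersections may lie at infinity, over extension fields, or carry multiplicity).


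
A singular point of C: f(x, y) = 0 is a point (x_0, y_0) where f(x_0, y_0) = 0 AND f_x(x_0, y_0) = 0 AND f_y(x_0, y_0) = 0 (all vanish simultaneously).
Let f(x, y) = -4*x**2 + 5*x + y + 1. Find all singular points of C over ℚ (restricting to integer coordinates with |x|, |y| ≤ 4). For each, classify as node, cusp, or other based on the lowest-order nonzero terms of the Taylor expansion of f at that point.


No singular points in the scanned grid; C is smooth there.

Compute partial derivatives:
  f_x = 5 - 8*x.
  f_y = 1.
f_y = 1 is a nonzero constant, so f_y never vanishes: no point (x, y) can satisfy f = f_x = f_y = 0. In particular no (x, y) ∈ {−4, ..., 4}² is singular; the curve is smooth.


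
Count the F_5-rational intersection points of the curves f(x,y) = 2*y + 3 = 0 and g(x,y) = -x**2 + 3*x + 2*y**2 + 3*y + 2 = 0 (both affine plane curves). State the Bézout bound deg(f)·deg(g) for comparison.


Common zeros: ∅; count = 0; Bézout bound = 2.

deg(f) = 1, deg(g) = 2, so Bézout bound = 2.
Scan x ∈ F_5. For each x, list the y ∈ F_5 with f(x, y) ≡ 0 and those with g(x, y) ≡ 0 (mod 5); the common zeros in that column are the intersection.
  x = 0: f ≡ 0 at y ∈ {1}; g ≡ 0 at y ∈ ∅; common: ∅.
  x = 1: f ≡ 0 at y ∈ {1}; g ≡ 0 at y ∈ ∅; common: ∅.
  x = 2: f ≡ 0 at y ∈ {1}; g ≡ 0 at y ∈ ∅; common: ∅.
  x = 3: f ≡ 0 at y ∈ {1}; g ≡ 0 at y ∈ ∅; common: ∅.
  x = 4: f ≡ 0 at y ∈ {1}; g ≡ 0 at y ∈ {3}; common: ∅.
Collecting: common zeros = ∅, so the count is 0.
Comparison with the Bézout bound: 0 ≤ 2 = deg(f)·deg(g), as expected for curves with no common component (the affine F_5-count falls short of the bound because intersections may lie at infinity, over extension fields, or carry multiplicity).


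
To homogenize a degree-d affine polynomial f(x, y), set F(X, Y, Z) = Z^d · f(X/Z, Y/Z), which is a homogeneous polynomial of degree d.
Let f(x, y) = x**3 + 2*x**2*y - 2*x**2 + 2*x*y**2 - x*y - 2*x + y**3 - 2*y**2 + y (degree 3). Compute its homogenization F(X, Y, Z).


F(X, Y, Z) = X**3 + 2*X**2*Y - 2*X**2*Z + 2*X*Y**2 - X*Y*Z - 2*X*Z**2 + Y**3 - 2*Y**2*Z + Y*Z**2

deg(f) = 3.
Substitute x = X/Z, y = Y/Z into f, then multiply by Z^3.
  monomial 1·x^3·y^0 ↦ 1·X^3·Y^0·Z^0.
  monomial 2·x^2·y^1 ↦ 2·X^2·Y^1·Z^0.
  monomial -2·x^2·y^0 ↦ -2·X^2·Y^0·Z^1.
  monomial 2·x^1·y^2 ↦ 2·X^1·Y^2·Z^0.
  monomial -1·x^1·y^1 ↦ -1·X^1·Y^1·Z^1.
  monomial -2·x^1·y^0 ↦ -2·X^1·Y^0·Z^2.
  monomial 1·x^0·y^3 ↦ 1·X^0·Y^3·Z^0.
  monomial -2·x^0·y^2 ↦ -2·X^0·Y^2·Z^1.
  monomial 1·x^0·y^1 ↦ 1·X^0·Y^1·Z^2.
Collecting: F(X, Y, Z) = X**3 + 2*X**2*Y - 2*X**2*Z + 2*X*Y**2 - X*Y*Z - 2*X*Z**2 + Y**3 - 2*Y**2*Z + Y*Z**2.


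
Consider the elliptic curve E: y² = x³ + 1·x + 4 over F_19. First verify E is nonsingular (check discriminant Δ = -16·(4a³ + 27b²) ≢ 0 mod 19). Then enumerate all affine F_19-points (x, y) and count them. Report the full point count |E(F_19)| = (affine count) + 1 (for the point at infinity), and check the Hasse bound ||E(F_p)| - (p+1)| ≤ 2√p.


Affine points = {(0, 2), (0, 17), (1, 5), (1, 14), (5, 1), (5, 18), (6, 6), (6, 13), (8, 7), (8, 12), (9, 1), (9, 18), (10, 8), (10, 11), (11, 4), (11, 15), (14, 8), (14, 11)}; affine count = 18; |E(F_19)| = 19.

Discriminant check: Δ ∝ 4a³ + 27b² = 4·1³ + 27·4² = 4·1 + 27·16 ≡ 18 (mod 19). Nonzero ⇒ E is nonsingular.
For each x ∈ F_19, compute rhs = x³ + 1·x + 4 mod 19, then count y ∈ F_19 with y² ≡ rhs.
  x = 0: rhs = 4, matching y values: 2, 17 (2 points).
  x = 1: rhs = 6, matching y values: 5, 14 (2 points).
  x = 2: rhs = 14, matching y values: none (0 points).
  x = 3: rhs = 15, matching y values: none (0 points).
  x = 4: rhs = 15, matching y values: none (0 points).
  x = 5: rhs = 1, matching y values: 1, 18 (2 points).
  x = 6: rhs = 17, matching y values: 6, 13 (2 points).
  x = 7: rhs = 12, matching y values: none (0 points).
  x = 8: rhs = 11, matching y values: 7, 12 (2 points).
  x = 9: rhs = 1, matching y values: 1, 18 (2 points).
  x = 10: rhs = 7, matching y values: 8, 11 (2 points).
  x = 11: rhs = 16, matching y values: 4, 15 (2 points).
  x = 12: rhs = 15, matching y values: none (0 points).
  x = 13: rhs = 10, matching y values: none (0 points).
  x = 14: rhs = 7, matching y values: 8, 11 (2 points).
  x = 15: rhs = 12, matching y values: none (0 points).
  x = 16: rhs = 12, matching y values: none (0 points).
  x = 17: rhs = 13, matching y values: none (0 points).
  x = 18: rhs = 2, matching y values: none (0 points).
Total affine count: 18.
Full point count |E(F_19)| = 18 + 1 = 19.
Hasse bound: |19 − (19+1)| = |-1| = 1 ≤ 2√19 ≈ 8.7178 ✓.


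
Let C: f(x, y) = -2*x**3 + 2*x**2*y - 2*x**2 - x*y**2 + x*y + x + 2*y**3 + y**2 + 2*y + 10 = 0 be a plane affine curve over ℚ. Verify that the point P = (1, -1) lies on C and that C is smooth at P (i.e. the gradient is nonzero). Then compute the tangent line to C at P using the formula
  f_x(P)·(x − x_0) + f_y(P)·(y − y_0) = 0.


Tangent line at P: -15*x + 11*y + 26 = 0.

Step 1: f(1, -1) = 0, so P lies on C.
Step 2: partial derivatives
  f_x(x, y) = -6*x**2 + 4*x*y - 4*x - y**2 + y + 1, f_y(x, y) = 2*x**2 - 2*x*y + x + 6*y**2 + 2*y + 2.
  f_x(P) = -15, f_y(P) = 11 (gradient nonzero, so P is smooth).
Step 3: tangent line at P: -15·(x − 1) + 11·(y − -1) = 0.
Expanding: -15*x + 11*y + 26 = 0.


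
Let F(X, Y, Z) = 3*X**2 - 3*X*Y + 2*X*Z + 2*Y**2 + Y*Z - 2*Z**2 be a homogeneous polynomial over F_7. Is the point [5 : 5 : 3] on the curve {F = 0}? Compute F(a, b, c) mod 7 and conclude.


F(5,5,3) ≡ 0 (mod 7); P is on the curve.

Evaluate F(5, 5, 3) term-by-term (mod 7).
  3*X**2 ↦ 3·25·1·1 = 75
  -3*X*Y ↦ -3·5·5·1 = -75
  2*X*Z ↦ 2·5·1·3 = 30
  2*Y**2 ↦ 2·1·25·1 = 50
  Y*Z ↦ 1·1·5·3 = 15
  -2*Z**2 ↦ -2·1·1·9 = -18
Sum: F(5, 5, 3) = (75) + (-75) + (30) + (50) + (15) + (-18) = 77.
Reducing mod 7: 77 ≡ 0 (mod 7).
Since F(a, b, c) ≡ 0 (mod 7), P lies on the curve.


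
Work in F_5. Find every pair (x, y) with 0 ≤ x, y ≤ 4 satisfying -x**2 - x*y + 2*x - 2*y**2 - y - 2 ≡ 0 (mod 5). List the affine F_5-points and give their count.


Affine F_5-points: {(0, 1), (1, 1), (1, 3), (3, 0), (3, 3), (4, 0)}; count = 6.

For each of the 25 pairs (x, y) ∈ F_5², evaluate f(x, y) mod 5. Record the zeros.
  x = 0: [0↦3, 1↦0, 2↦3, 3↦2, 4↦2]  zeros at y ∈ {1}
  x = 1: [0↦4, 1↦0, 2↦2, 3↦0, 4↦4]  zeros at y ∈ {1, 3}
  x = 2: [0↦3, 1↦3, 2↦4, 3↦1, 4↦4]  zeros at y ∈ ∅
  x = 3: [0↦0, 1↦4, 2↦4, 3↦0, 4↦2]  zeros at y ∈ {0, 3}
  x = 4: [0↦0, 1↦3, 2↦2, 3↦2, 4↦3]  zeros at y ∈ {0}
Collecting zeros: affine points = {(0, 1), (1, 1), (1, 3), (3, 0), (3, 3), (4, 0)}.
Total count |C(F_5)_aff| = 6.


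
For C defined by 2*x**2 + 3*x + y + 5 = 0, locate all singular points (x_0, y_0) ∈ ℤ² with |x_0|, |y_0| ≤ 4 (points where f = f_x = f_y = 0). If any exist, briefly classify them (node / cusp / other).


No singular points in the scanned grid; C is smooth there.

Compute partial derivatives:
  f_x = 4*x + 3.
  f_y = 1.
f_y = 1 is a nonzero constant, so f_y never vanishes: no point (x, y) can satisfy f = f_x = f_y = 0. In particular no (x, y) ∈ {−4, ..., 4}² is singular; the curve is smooth.


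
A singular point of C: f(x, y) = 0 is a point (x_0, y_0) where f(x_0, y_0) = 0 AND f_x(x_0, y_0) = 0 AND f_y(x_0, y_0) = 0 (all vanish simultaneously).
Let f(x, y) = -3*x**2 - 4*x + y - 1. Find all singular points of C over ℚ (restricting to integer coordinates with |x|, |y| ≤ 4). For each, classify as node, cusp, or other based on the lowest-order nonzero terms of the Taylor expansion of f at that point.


No singular points in the scanned grid; C is smooth there.

Compute partial derivatives:
  f_x = -6*x - 4.
  f_y = 1.
f_y = 1 is a nonzero constant, so f_y never vanishes: no point (x, y) can satisfy f = f_x = f_y = 0. In particular no (x, y) ∈ {−4, ..., 4}² is singular; the curve is smooth.


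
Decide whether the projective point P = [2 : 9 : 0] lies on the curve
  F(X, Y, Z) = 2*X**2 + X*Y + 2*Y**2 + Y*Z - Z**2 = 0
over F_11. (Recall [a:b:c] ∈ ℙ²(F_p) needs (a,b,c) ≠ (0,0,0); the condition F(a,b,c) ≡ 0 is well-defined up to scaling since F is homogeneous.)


F(2,9,0) ≡ 1 (mod 11); P is NOT on the curve.

Evaluate F(2, 9, 0) term-by-term (mod 11).
  2*X**2 ↦ 2·4·1·1 = 8
  X*Y ↦ 1·2·9·1 = 18
  2*Y**2 ↦ 2·1·81·1 = 162
  Y*Z ↦ 1·1·9·0 = 0
  -Z**2 ↦ -1·1·1·0 = 0
Sum: F(2, 9, 0) = (8) + (18) + (162) + (0) + (0) = 188.
Reducing mod 11: 188 ≡ 1 (mod 11).
Since F(a, b, c) ≡ 1 ≠ 0 (mod 11), P does NOT lie on the curve.


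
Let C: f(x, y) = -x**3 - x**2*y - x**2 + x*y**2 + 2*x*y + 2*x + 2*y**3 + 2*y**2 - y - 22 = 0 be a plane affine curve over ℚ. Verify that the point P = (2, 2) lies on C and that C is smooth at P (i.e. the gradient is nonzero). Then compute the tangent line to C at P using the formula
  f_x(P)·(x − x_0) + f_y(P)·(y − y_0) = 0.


Tangent line at P: -14*x + 39*y - 50 = 0.

Step 1: f(2, 2) = 0, so P lies on C.
Step 2: partial derivatives
  f_x(x, y) = -3*x**2 - 2*x*y - 2*x + y**2 + 2*y + 2, f_y(x, y) = -x**2 + 2*x*y + 2*x + 6*y**2 + 4*y - 1.
  f_x(P) = -14, f_y(P) = 39 (gradient nonzero, so P is smooth).
Step 3: tangent line at P: -14·(x − 2) + 39·(y − 2) = 0.
Expanding: -14*x + 39*y - 50 = 0.


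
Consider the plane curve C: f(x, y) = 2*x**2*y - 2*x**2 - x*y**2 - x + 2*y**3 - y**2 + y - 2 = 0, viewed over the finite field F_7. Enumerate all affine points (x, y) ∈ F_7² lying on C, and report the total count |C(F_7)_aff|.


Affine F_7-points: {(0, 1), (1, 5), (2, 3), (4, 3), (4, 5)}; count = 5.

For each of the 49 pairs (x, y) ∈ F_7², evaluate f(x, y) mod 7. Record the zeros.
  x = 0: [0↦5, 1↦0, 2↦5, 3↦4, 4↦2, 5↦4, 6↦1]  zeros at y ∈ {1}
  x = 1: [0↦2, 1↦5, 2↦2, 3↦5, 4↦5, 5↦0, 6↦2]  zeros at y ∈ {5}
  x = 2: [0↦2, 1↦3, 2↦3, 3↦0, 4↦6, 5↦5, 6↦2]  zeros at y ∈ {3}
  x = 3: [0↦5, 1↦1, 2↦1, 3↦3, 4↦5, 5↦5, 6↦1]  zeros at y ∈ ∅
  x = 4: [0↦4, 1↦6, 2↦3, 3↦0, 4↦2, 5↦0, 6↦6]  zeros at y ∈ {3, 5}
  x = 5: [0↦6, 1↦4, 2↦2, 3↦5, 4↦4, 5↦4, 6↦3]  zeros at y ∈ ∅
  x = 6: [0↦4, 1↦2, 2↦5, 3↦4, 4↦4, 5↦3, 6↦6]  zeros at y ∈ ∅
Collecting zeros: affine points = {(0, 1), (1, 5), (2, 3), (4, 3), (4, 5)}.
Total count |C(F_7)_aff| = 5.


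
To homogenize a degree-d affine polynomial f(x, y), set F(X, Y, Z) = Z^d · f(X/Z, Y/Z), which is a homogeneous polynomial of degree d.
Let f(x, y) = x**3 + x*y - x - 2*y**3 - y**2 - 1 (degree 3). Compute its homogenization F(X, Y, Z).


F(X, Y, Z) = X**3 + X*Y*Z - X*Z**2 - 2*Y**3 - Y**2*Z - Z**3

deg(f) = 3.
Substitute x = X/Z, y = Y/Z into f, then multiply by Z^3.
  monomial 1·x^3·y^0 ↦ 1·X^3·Y^0·Z^0.
  monomial 1·x^1·y^1 ↦ 1·X^1·Y^1·Z^1.
  monomial -1·x^1·y^0 ↦ -1·X^1·Y^0·Z^2.
  monomial -2·x^0·y^3 ↦ -2·X^0·Y^3·Z^0.
  monomial -1·x^0·y^2 ↦ -1·X^0·Y^2·Z^1.
  monomial -1·x^0·y^0 ↦ -1·X^0·Y^0·Z^3.
Collecting: F(X, Y, Z) = X**3 + X*Y*Z - X*Z**2 - 2*Y**3 - Y**2*Z - Z**3.


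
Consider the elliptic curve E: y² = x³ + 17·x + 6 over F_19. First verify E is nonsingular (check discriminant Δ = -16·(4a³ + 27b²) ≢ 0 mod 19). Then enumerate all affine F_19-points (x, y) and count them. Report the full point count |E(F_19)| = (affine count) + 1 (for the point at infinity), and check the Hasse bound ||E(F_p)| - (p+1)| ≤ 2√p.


Affine points = {(0, 5), (0, 14), (1, 9), (1, 10), (4, 9), (4, 10), (5, 8), (5, 11), (6, 1), (6, 18), (10, 6), (10, 13), (11, 2), (11, 17), (12, 0), (13, 7), (13, 12), (14, 9), (14, 10), (15, 8), (15, 11), (16, 2), (16, 17), (18, 8), (18, 11)}; affine count = 25; |E(F_19)| = 26.

Discriminant check: Δ ∝ 4a³ + 27b² = 4·17³ + 27·6² = 4·4913 + 27·36 ≡ 9 (mod 19). Nonzero ⇒ E is nonsingular.
For each x ∈ F_19, compute rhs = x³ + 17·x + 6 mod 19, then count y ∈ F_19 with y² ≡ rhs.
  x = 0: rhs = 6, matching y values: 5, 14 (2 points).
  x = 1: rhs = 5, matching y values: 9, 10 (2 points).
  x = 2: rhs = 10, matching y values: none (0 points).
  x = 3: rhs = 8, matching y values: none (0 points).
  x = 4: rhs = 5, matching y values: 9, 10 (2 points).
  x = 5: rhs = 7, matching y values: 8, 11 (2 points).
  x = 6: rhs = 1, matching y values: 1, 18 (2 points).
  x = 7: rhs = 12, matching y values: none (0 points).
  x = 8: rhs = 8, matching y values: none (0 points).
  x = 9: rhs = 14, matching y values: none (0 points).
  x = 10: rhs = 17, matching y values: 6, 13 (2 points).
  x = 11: rhs = 4, matching y values: 2, 17 (2 points).
  x = 12: rhs = 0, matching y values: 0 (1 points).
  x = 13: rhs = 11, matching y values: 7, 12 (2 points).
  x = 14: rhs = 5, matching y values: 9, 10 (2 points).
  x = 15: rhs = 7, matching y values: 8, 11 (2 points).
  x = 16: rhs = 4, matching y values: 2, 17 (2 points).
  x = 17: rhs = 2, matching y values: none (0 points).
  x = 18: rhs = 7, matching y values: 8, 11 (2 points).
Total affine count: 25.
Full point count |E(F_19)| = 25 + 1 = 26.
Hasse bound: |26 − (19+1)| = |6| = 6 ≤ 2√19 ≈ 8.7178 ✓.
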